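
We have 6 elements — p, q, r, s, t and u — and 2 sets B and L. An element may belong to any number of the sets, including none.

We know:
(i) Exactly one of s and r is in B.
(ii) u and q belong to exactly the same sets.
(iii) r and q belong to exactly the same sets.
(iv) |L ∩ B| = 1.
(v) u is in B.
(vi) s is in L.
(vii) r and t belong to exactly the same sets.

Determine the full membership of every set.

B = {p, q, r, t, u}; L = {p, s}

From (v): u ∈ B.
From (vi): s ∈ L.
(ii): q matches u: q ∈ B.
(iii): r matches q: r ∈ B.
(vii): t matches r: t ∈ B.
(i) (exactly one): s ∉ B.
Suppose p ∉ B: no assignment then satisfies all the clues, so p ∈ B.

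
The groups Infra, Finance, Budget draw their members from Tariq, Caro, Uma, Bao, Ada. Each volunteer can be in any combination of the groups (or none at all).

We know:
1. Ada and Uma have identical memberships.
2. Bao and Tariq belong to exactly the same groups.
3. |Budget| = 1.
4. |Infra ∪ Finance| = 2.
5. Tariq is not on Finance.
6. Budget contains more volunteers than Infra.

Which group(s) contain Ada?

Ada: Finance

From (5): Tariq ∉ Finance.
(2): Bao matches Tariq: Bao ∉ Finance.
Suppose Ada ∈ Infra: no assignment then satisfies all the clues, so Ada ∉ Infra.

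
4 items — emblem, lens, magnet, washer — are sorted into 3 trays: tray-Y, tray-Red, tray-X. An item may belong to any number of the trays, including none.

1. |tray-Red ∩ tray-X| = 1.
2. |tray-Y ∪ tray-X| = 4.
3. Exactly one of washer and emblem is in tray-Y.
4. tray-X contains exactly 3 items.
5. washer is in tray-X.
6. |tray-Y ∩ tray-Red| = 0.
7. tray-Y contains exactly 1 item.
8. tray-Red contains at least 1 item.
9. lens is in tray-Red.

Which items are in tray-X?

From (5): washer ∈ tray-X.
From (9): lens ∈ tray-Red.
Suppose emblem ∈ tray-X: no assignment then satisfies all the clues, so emblem ∉ tray-X.

tray-X = {lens, magnet, washer}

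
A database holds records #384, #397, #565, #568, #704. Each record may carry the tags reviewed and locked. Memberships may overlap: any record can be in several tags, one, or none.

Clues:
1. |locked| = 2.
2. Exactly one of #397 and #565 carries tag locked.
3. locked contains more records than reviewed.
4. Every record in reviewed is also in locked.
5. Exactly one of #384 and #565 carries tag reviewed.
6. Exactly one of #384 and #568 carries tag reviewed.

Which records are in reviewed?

reviewed = {#384}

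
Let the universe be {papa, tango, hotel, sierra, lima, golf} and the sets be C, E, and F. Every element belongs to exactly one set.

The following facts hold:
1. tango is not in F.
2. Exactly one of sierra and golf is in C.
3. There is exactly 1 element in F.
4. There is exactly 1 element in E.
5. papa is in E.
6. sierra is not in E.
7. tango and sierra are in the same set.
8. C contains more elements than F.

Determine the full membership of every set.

From (1): tango ∉ F.
From (5): papa ∈ E.
From (6): sierra ∉ E.
(4): E already has 1, so the rest are out.
(7): sierra matches tango: sierra ∉ F.
Only one set left: tango ∈ C.
Only one set left: sierra ∈ C.
(2) (exactly one): golf ∉ C.
Only one set left: golf ∈ F.
(3): F already has 1, so the rest are out.
Only one set left: hotel ∈ C.
Only one set left: lima ∈ C.

C = {hotel, lima, sierra, tango}; E = {papa}; F = {golf}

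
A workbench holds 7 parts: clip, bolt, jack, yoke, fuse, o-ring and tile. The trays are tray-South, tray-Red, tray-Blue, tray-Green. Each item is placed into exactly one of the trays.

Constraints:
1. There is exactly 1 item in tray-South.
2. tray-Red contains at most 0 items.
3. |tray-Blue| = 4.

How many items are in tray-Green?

2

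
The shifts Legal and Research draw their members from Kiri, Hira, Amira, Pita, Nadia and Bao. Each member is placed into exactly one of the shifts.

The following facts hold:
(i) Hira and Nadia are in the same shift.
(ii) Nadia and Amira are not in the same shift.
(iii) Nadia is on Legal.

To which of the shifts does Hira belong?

Hira: Legal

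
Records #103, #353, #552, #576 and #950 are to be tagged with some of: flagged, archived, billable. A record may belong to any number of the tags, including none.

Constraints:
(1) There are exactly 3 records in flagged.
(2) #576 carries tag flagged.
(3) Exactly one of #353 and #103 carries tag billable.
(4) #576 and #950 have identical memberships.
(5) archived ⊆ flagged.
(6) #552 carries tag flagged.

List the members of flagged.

flagged = {#552, #576, #950}

From (2): #576 ∈ flagged.
From (6): #552 ∈ flagged.
(4): #950 matches #576: #950 ∈ flagged.
(1): flagged already has 3, so the rest are out.
(5) contrapositive: #103 ∉ archived.
(5) contrapositive: #353 ∉ archived.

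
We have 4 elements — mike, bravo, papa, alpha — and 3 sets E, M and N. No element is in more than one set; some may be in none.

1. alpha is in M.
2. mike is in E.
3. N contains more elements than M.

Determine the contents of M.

M = {alpha}

From (1): alpha ∈ M.
From (2): mike ∈ E.
Suppose bravo ∈ M: no assignment then satisfies all the clues, so bravo ∉ M.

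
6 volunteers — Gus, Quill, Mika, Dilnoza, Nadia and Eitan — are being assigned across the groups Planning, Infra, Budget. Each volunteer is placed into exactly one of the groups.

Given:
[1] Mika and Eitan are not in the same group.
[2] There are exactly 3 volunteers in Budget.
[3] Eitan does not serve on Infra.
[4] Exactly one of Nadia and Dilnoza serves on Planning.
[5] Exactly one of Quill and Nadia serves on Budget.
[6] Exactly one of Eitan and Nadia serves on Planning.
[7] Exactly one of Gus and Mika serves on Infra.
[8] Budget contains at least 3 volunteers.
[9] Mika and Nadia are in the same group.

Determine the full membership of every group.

Planning = {Mika, Nadia}; Infra = {Gus}; Budget = {Dilnoza, Eitan, Quill}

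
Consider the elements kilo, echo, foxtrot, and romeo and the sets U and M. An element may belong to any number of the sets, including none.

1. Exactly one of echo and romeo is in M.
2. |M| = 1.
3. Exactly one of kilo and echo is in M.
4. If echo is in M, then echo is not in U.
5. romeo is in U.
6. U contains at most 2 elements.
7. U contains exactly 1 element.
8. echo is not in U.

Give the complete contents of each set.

U = {romeo}; M = {echo}

From (5): romeo ∈ U.
From (8): echo ∉ U.
(7): U already has 1, so the rest are out.
Suppose kilo ∈ M: no assignment then satisfies all the clues, so kilo ∉ M.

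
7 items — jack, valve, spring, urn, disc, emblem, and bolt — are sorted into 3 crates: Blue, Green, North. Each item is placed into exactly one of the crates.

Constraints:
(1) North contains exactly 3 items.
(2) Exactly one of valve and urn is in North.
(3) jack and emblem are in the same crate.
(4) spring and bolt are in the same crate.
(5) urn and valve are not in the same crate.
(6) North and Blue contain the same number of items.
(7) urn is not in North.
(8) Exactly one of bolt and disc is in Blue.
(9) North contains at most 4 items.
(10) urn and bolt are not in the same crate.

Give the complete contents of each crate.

Blue = {disc, emblem, jack}; Green = {urn}; North = {bolt, spring, valve}

From (7): urn ∉ North.
(2) (exactly one): valve ∈ North.
Suppose jack ∉ Blue: no assignment then satisfies all the clues, so jack ∈ Blue.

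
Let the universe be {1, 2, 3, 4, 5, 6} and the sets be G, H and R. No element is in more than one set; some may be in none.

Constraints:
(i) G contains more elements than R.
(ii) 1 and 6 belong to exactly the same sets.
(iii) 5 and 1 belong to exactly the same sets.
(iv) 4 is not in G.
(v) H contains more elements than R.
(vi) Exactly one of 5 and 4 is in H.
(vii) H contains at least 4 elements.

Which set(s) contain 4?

4: none

From (iv): 4 ∉ G.
Suppose 4 ∈ H: no assignment then satisfies all the clues, so 4 ∉ H.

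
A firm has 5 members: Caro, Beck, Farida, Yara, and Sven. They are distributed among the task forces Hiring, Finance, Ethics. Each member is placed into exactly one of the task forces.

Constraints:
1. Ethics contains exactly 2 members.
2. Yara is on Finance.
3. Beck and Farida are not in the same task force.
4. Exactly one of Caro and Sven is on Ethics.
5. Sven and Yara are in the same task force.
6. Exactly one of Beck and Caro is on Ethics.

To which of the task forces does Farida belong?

Farida: Ethics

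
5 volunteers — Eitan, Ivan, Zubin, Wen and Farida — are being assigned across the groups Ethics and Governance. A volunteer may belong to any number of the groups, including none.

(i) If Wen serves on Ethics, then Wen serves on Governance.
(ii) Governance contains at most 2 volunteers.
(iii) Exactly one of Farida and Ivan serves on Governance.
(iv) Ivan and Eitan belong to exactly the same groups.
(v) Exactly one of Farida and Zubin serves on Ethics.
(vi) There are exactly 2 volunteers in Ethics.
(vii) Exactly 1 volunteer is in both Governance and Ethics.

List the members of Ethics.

Ethics = {Wen, Zubin}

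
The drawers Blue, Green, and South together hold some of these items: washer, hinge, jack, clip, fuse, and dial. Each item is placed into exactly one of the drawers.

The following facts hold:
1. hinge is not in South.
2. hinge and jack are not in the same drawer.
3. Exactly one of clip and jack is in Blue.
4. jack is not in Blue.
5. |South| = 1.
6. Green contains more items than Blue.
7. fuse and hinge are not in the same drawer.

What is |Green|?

3

From (1): hinge ∉ South.
From (4): jack ∉ Blue.
(3) (exactly one): clip ∈ Blue.
Suppose washer ∈ Blue: no assignment then satisfies all the clues, so washer ∉ Blue.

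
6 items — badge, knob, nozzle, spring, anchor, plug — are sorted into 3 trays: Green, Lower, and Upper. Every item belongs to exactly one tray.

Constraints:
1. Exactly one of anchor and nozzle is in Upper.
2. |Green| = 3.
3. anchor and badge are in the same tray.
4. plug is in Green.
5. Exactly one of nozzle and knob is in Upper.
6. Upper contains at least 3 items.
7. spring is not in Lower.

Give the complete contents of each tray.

Green = {nozzle, plug, spring}; Lower = {}; Upper = {anchor, badge, knob}

From (4): plug ∈ Green.
From (7): spring ∉ Lower.
Suppose badge ∈ Green: no assignment then satisfies all the clues, so badge ∉ Green.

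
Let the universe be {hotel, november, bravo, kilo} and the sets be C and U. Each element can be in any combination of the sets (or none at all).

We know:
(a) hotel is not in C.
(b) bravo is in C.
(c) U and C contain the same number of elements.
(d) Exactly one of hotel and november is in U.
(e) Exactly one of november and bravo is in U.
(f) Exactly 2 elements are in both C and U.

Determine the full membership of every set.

C = {bravo, kilo, november}; U = {bravo, hotel, kilo}

From (a): hotel ∉ C.
From (b): bravo ∈ C.
Suppose hotel ∉ U: no assignment then satisfies all the clues, so hotel ∈ U.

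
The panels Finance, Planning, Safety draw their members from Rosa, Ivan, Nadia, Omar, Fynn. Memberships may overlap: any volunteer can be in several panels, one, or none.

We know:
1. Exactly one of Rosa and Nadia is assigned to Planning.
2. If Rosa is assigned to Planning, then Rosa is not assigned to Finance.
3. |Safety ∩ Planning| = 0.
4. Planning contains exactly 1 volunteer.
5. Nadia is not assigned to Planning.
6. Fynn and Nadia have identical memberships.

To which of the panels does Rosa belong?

Rosa: Planning

From (5): Nadia ∉ Planning.
(1) (exactly one): Rosa ∈ Planning.
(2): Rosa ∉ Finance.
(4): Planning already has 1, so the rest are out.
Suppose Rosa ∈ Safety: no assignment then satisfies all the clues, so Rosa ∉ Safety.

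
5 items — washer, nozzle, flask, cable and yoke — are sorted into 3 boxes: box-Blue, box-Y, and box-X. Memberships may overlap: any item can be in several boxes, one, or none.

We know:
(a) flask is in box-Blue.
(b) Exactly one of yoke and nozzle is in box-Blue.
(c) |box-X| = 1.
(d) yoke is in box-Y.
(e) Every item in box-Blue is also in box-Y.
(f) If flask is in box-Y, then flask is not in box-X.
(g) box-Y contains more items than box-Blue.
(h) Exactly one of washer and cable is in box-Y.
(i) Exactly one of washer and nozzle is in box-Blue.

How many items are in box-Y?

4

From (a): flask ∈ box-Blue.
From (d): yoke ∈ box-Y.
(e) with flask ∈ box-Blue: flask ∈ box-Y.
(f): flask ∉ box-X.
Suppose nozzle ∉ box-Y: no assignment then satisfies all the clues, so nozzle ∈ box-Y.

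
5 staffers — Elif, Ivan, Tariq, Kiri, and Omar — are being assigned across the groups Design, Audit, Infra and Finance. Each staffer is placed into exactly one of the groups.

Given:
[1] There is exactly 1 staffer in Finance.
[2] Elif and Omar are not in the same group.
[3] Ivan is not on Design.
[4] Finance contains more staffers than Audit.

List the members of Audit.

Audit = {}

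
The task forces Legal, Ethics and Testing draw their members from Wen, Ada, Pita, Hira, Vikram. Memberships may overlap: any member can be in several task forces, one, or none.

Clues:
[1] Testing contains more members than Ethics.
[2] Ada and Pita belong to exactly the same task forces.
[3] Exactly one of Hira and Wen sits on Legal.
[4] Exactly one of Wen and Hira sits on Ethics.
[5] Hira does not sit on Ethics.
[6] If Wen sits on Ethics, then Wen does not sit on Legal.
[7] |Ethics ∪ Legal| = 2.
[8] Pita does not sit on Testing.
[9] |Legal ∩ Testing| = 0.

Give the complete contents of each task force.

Legal = {Hira}; Ethics = {Wen}; Testing = {Vikram, Wen}

From (5): Hira ∉ Ethics.
From (8): Pita ∉ Testing.
(2): Ada matches Pita: Ada ∉ Testing.
(4) (exactly one): Wen ∈ Ethics.
(6): Wen ∉ Legal.
(3) (exactly one): Hira ∈ Legal.
Suppose Wen ∉ Testing: no assignment then satisfies all the clues, so Wen ∈ Testing.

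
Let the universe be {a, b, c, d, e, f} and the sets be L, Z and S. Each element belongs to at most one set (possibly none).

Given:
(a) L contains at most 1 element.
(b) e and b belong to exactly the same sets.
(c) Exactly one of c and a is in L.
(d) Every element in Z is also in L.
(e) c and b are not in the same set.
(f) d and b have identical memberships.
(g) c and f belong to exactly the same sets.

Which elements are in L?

L = {a}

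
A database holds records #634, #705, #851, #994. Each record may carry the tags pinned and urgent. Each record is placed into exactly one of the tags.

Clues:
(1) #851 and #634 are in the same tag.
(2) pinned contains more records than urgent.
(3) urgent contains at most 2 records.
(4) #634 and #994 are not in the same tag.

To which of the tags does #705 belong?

#705: pinned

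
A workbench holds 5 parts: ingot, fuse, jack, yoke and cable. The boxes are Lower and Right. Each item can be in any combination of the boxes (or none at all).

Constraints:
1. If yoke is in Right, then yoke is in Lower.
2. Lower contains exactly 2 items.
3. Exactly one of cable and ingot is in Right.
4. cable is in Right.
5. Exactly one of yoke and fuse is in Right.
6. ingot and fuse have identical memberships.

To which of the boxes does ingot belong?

From (4): cable ∈ Right.
(3) (exactly one): ingot ∉ Right.
(6): fuse matches ingot: fuse ∉ Right.
(5) (exactly one): yoke ∈ Right.
(1): yoke ∈ Lower.
Suppose ingot ∈ Lower: no assignment then satisfies all the clues, so ingot ∉ Lower.

ingot: none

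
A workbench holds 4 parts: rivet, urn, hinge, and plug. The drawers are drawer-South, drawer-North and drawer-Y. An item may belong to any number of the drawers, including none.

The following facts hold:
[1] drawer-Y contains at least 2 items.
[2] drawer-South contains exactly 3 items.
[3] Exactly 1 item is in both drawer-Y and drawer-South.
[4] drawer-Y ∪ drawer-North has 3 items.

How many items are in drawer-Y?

2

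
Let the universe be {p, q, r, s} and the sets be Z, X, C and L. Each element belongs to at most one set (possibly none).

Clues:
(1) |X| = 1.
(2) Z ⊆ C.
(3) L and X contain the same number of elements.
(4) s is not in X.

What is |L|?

1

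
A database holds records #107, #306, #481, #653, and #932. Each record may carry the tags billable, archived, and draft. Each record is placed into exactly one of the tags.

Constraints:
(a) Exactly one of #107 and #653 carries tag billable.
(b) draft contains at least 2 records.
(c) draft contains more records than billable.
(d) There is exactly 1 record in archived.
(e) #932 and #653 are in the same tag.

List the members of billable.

billable = {#107}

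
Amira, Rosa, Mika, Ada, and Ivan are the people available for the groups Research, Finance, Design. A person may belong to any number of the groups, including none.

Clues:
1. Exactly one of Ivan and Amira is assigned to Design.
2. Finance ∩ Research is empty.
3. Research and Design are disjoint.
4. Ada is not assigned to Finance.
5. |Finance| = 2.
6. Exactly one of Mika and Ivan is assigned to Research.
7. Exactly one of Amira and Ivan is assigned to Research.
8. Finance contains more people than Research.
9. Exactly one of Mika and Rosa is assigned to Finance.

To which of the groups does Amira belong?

From (4): Ada ∉ Finance.
Suppose Amira ∈ Research: no assignment then satisfies all the clues, so Amira ∉ Research.

Amira: Design, Finance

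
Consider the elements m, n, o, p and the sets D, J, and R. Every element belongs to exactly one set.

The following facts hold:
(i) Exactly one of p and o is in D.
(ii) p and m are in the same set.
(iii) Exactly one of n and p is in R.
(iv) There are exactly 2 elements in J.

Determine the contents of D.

D = {o}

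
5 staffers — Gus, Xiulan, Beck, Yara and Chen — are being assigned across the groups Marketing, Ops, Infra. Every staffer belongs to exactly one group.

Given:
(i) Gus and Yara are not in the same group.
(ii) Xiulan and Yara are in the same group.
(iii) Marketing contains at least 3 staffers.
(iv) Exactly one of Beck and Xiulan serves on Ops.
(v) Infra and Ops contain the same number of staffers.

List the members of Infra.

Infra = {Gus}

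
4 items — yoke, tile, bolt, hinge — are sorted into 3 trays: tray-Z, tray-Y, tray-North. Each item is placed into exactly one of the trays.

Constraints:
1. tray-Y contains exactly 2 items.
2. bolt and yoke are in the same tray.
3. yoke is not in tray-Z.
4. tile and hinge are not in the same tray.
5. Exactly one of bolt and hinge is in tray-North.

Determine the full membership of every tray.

tray-Z = {tile}; tray-Y = {bolt, yoke}; tray-North = {hinge}

From (3): yoke ∉ tray-Z.
(2): bolt matches yoke: bolt ∉ tray-Z.
Suppose yoke ∉ tray-Y: no assignment then satisfies all the clues, so yoke ∈ tray-Y.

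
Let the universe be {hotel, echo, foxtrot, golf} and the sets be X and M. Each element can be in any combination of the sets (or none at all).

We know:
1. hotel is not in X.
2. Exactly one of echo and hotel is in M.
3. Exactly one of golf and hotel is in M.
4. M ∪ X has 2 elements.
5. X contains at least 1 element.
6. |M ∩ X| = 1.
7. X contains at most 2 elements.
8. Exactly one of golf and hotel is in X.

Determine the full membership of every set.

X = {golf}; M = {echo, golf}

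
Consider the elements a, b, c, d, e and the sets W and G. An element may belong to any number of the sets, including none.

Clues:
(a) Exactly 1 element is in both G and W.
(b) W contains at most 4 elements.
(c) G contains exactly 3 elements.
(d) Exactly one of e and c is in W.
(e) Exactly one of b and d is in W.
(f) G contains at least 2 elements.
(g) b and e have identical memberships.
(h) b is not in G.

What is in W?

W = {a, b, e}

From (h): b ∉ G.
(g): e matches b: e ∉ G.
(c): only 3 candidates remain for G, so all are in.
Suppose a ∉ W: no assignment then satisfies all the clues, so a ∈ W.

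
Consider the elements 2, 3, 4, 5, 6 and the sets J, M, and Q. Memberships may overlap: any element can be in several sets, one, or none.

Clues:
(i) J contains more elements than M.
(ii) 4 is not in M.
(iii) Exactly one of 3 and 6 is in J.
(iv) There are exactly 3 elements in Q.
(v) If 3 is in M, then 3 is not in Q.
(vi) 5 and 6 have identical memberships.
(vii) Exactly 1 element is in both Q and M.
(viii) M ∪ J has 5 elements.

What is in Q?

Q = {2, 5, 6}

From (ii): 4 ∉ M.
Suppose 2 ∉ Q: no assignment then satisfies all the clues, so 2 ∈ Q.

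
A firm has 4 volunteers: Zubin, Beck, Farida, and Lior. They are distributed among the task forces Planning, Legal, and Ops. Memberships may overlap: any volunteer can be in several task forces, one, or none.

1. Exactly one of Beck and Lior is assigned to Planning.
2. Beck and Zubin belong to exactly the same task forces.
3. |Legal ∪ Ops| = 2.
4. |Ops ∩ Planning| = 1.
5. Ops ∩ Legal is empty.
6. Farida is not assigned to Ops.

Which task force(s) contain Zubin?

Zubin: none

From (6): Farida ∉ Ops.
Suppose Zubin ∈ Planning: no assignment then satisfies all the clues, so Zubin ∉ Planning.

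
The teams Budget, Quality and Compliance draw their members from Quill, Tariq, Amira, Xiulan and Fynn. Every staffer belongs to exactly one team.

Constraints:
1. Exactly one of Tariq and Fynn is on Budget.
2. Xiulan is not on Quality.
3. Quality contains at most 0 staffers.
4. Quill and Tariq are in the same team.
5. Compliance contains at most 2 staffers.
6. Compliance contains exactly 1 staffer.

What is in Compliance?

From (2): Xiulan ∉ Quality.
(3): Quality already has 0, so the rest are out.
Suppose Quill ∈ Compliance: no assignment then satisfies all the clues, so Quill ∉ Compliance.

Compliance = {Fynn}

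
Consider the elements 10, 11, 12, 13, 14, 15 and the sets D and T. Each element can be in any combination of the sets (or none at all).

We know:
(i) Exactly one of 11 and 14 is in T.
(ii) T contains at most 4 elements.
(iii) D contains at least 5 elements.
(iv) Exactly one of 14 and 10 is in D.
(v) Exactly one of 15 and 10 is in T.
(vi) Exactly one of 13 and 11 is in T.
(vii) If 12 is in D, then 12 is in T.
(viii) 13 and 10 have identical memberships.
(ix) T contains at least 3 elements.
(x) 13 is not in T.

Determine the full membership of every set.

D = {10, 11, 12, 13, 15}; T = {11, 12, 15}

From (x): 13 ∉ T.
(vi) (exactly one): 11 ∈ T.
(viii): 10 matches 13: 10 ∉ T.
(i) (exactly one): 14 ∉ T.
(v) (exactly one): 15 ∈ T.
(ix): only 3 candidates remain for T, so all are in.
Suppose 10 ∉ D: no assignment then satisfies all the clues, so 10 ∈ D.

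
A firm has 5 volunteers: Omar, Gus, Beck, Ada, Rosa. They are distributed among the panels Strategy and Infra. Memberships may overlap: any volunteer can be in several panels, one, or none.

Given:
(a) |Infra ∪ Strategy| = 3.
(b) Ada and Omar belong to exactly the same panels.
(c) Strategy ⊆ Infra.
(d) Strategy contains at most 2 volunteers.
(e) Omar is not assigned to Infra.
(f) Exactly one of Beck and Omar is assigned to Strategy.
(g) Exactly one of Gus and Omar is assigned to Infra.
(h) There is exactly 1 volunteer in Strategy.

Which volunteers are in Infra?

Infra = {Beck, Gus, Rosa}

From (e): Omar ∉ Infra.
(b): Ada matches Omar: Ada ∉ Infra.
(c) contrapositive: Omar ∉ Strategy.
(c) contrapositive: Ada ∉ Strategy.
(f) (exactly one): Beck ∈ Strategy.
(g) (exactly one): Gus ∈ Infra.
(h): Strategy already has 1, so the rest are out.
(c) with Beck ∈ Strategy: Beck ∈ Infra.
Suppose Rosa ∉ Infra: no assignment then satisfies all the clues, so Rosa ∈ Infra.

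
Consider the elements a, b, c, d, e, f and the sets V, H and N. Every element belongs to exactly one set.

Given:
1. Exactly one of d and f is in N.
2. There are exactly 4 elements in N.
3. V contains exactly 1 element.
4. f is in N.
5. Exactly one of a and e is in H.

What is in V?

From (4): f ∈ N.
(1) (exactly one): d ∉ N.
Suppose a ∈ V: no assignment then satisfies all the clues, so a ∉ V.

V = {d}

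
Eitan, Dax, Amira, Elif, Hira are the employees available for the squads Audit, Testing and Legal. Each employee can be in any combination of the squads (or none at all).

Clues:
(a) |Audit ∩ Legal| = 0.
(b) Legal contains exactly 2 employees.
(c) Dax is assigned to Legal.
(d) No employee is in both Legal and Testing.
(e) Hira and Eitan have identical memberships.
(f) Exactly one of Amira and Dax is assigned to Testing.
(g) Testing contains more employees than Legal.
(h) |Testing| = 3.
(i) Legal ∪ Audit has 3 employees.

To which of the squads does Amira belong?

From (c): Dax ∈ Legal.
(d) (disjoint): Dax ∉ Testing.
(f) (exactly one): Amira ∈ Testing.
(d) (disjoint): Amira ∉ Legal.
Suppose Amira ∉ Audit: no assignment then satisfies all the clues, so Amira ∈ Audit.

Amira: Audit, Testing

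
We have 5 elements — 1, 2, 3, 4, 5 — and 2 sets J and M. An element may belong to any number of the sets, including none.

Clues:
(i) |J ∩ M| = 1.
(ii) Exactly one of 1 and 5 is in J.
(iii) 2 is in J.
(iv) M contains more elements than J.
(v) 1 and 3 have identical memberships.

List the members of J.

From (iii): 2 ∈ J.
Suppose 1 ∈ J: no assignment then satisfies all the clues, so 1 ∉ J.

J = {2, 5}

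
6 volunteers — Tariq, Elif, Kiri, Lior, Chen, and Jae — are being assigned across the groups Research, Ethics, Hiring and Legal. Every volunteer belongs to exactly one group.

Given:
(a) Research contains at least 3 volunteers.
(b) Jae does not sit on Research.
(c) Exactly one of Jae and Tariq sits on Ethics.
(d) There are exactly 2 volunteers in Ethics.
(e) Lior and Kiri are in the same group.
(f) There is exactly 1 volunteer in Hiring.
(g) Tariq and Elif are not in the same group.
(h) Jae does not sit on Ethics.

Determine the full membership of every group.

Research = {Elif, Kiri, Lior}; Ethics = {Chen, Tariq}; Hiring = {Jae}; Legal = {}

From (b): Jae ∉ Research.
From (h): Jae ∉ Ethics.
(c) (exactly one): Tariq ∈ Ethics.
(g): Elif ∉ Ethics.
Suppose Elif ∉ Research: no assignment then satisfies all the clues, so Elif ∈ Research.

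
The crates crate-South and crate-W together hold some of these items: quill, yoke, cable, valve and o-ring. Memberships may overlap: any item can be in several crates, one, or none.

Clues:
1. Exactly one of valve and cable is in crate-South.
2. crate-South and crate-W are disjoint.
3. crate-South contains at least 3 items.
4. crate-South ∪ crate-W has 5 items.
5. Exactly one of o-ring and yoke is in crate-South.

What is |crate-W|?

2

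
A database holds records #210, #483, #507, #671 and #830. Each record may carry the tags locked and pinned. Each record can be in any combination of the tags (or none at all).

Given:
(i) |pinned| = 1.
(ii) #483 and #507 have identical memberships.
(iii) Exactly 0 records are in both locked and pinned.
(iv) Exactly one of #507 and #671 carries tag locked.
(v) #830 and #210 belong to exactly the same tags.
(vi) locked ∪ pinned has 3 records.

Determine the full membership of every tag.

locked = {#483, #507}; pinned = {#671}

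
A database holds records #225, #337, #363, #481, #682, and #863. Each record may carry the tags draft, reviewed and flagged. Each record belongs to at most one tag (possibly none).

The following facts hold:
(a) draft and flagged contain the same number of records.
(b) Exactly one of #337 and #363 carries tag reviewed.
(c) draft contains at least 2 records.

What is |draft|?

2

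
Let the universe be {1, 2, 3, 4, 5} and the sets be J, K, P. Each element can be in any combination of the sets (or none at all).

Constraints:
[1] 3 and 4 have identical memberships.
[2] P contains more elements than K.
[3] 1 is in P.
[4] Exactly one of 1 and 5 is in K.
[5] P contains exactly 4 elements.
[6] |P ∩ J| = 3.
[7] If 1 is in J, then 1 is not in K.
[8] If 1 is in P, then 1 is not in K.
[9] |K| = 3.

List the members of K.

K = {3, 4, 5}

From (3): 1 ∈ P.
(8): 1 ∉ K.
(4) (exactly one): 5 ∈ K.
Suppose 2 ∈ K: no assignment then satisfies all the clues, so 2 ∉ K.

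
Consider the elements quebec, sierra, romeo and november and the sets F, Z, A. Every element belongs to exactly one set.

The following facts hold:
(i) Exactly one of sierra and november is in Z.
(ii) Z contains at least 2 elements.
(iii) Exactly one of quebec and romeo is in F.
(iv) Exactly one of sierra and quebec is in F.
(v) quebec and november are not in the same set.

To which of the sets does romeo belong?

romeo: Z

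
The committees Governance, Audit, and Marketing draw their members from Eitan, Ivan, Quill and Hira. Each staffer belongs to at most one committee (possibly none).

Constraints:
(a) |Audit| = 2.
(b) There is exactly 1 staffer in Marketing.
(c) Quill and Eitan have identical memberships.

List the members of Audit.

Audit = {Eitan, Quill}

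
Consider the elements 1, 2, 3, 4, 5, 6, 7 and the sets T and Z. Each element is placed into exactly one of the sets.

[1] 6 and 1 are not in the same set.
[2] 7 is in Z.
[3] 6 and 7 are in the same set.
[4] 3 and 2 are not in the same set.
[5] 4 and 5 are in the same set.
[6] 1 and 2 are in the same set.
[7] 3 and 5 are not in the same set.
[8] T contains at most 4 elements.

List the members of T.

From (2): 7 ∈ Z.
(3): 6 matches 7: 6 ∉ T.
(3): 6 matches 7: 6 ∈ Z.
(1): 1 ∉ Z.
(6): 2 matches 1: 2 ∉ Z.
Only one set left: 1 ∈ T.
Only one set left: 2 ∈ T.
(4): 3 ∉ T.
Only one set left: 3 ∈ Z.
(7): 5 ∉ Z.
Only one set left: 5 ∈ T.
(5): 4 matches 5: 4 ∈ T.

T = {1, 2, 4, 5}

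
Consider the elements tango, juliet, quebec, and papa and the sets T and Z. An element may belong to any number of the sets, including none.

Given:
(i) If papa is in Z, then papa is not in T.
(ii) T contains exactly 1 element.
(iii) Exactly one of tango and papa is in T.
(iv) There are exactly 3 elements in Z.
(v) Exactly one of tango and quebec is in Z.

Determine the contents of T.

T = {tango}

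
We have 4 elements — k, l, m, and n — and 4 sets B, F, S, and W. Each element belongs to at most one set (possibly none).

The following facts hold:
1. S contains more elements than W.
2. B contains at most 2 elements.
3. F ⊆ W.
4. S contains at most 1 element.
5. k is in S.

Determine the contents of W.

W = {}

From (5): k ∈ S.
(4): S already has 1, so the rest are out.
Suppose l ∈ W: no assignment then satisfies all the clues, so l ∉ W.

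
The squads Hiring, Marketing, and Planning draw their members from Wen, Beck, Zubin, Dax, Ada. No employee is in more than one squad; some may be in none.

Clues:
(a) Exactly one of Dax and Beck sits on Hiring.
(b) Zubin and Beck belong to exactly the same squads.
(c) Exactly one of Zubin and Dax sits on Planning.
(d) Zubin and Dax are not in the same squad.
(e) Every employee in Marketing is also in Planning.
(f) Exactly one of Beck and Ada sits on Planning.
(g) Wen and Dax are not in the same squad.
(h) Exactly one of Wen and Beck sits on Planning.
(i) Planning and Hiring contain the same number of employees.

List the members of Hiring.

Hiring = {Ada, Dax}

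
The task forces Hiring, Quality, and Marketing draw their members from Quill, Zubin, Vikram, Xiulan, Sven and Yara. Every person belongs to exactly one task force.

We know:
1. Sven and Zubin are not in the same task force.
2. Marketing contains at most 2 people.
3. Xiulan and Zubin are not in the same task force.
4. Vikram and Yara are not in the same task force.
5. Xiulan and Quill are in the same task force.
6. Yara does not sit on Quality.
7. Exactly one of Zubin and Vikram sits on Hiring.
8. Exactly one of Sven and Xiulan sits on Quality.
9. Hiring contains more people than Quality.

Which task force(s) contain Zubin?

From (6): Yara ∉ Quality.
Suppose Zubin ∈ Hiring: no assignment then satisfies all the clues, so Zubin ∉ Hiring.

Zubin: Marketing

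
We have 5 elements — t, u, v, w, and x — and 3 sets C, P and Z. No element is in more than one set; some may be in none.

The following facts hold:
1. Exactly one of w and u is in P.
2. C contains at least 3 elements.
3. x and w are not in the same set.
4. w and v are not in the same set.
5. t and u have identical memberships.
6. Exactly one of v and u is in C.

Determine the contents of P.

P = {w}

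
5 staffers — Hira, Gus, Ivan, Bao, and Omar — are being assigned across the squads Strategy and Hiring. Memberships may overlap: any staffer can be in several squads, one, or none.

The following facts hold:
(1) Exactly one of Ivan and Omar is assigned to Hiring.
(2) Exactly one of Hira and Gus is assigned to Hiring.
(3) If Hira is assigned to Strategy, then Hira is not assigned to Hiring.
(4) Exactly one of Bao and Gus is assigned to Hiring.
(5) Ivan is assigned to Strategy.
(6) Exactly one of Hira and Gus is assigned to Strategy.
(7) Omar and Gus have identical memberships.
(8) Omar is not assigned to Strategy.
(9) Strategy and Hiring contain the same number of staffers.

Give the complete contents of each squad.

Strategy = {Hira, Ivan}; Hiring = {Gus, Omar}

From (5): Ivan ∈ Strategy.
From (8): Omar ∉ Strategy.
(7): Gus matches Omar: Gus ∉ Strategy.
(6) (exactly one): Hira ∈ Strategy.
(3): Hira ∉ Hiring.
(2) (exactly one): Gus ∈ Hiring.
(4) (exactly one): Bao ∉ Hiring.
(7): Omar matches Gus: Omar ∈ Hiring.
(1) (exactly one): Ivan ∉ Hiring.
Suppose Bao ∈ Strategy: no assignment then satisfies all the clues, so Bao ∉ Strategy.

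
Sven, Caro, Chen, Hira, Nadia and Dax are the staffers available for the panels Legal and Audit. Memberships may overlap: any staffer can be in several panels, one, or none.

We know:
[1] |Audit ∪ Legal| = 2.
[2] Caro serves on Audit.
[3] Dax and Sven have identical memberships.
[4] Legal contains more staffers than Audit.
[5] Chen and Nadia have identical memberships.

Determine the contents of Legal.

Legal = {Caro, Hira}

From (2): Caro ∈ Audit.
Suppose Sven ∈ Legal: no assignment then satisfies all the clues, so Sven ∉ Legal.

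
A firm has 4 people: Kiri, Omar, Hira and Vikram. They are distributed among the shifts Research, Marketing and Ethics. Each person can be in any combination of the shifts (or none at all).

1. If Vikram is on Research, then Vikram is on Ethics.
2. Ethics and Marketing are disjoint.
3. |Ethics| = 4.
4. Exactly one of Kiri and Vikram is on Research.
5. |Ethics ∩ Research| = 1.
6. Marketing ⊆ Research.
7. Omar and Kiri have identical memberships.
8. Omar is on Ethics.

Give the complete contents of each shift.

From (8): Omar ∈ Ethics.
(2) (disjoint): Omar ∉ Marketing.
(3): only 4 candidates remain for Ethics, so all are in.
(7): Kiri matches Omar: Kiri ∉ Marketing.
(2) (disjoint): Hira ∉ Marketing.
(2) (disjoint): Vikram ∉ Marketing.
Suppose Kiri ∈ Research: no assignment then satisfies all the clues, so Kiri ∉ Research.

Research = {Vikram}; Marketing = {}; Ethics = {Hira, Kiri, Omar, Vikram}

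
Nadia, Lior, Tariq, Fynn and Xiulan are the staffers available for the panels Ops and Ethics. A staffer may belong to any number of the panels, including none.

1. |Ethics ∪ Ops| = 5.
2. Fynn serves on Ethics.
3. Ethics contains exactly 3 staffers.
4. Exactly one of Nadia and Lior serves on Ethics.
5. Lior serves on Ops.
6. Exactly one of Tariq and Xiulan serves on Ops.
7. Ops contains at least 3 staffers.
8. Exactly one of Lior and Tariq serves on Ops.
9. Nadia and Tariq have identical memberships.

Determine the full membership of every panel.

Ops = {Fynn, Lior, Xiulan}; Ethics = {Fynn, Nadia, Tariq}

From (2): Fynn ∈ Ethics.
From (5): Lior ∈ Ops.
(8) (exactly one): Tariq ∉ Ops.
(9): Nadia matches Tariq: Nadia ∉ Ops.
(6) (exactly one): Xiulan ∈ Ops.
(7): only 3 candidates remain for Ops, so all are in.
Suppose Nadia ∉ Ethics: no assignment then satisfies all the clues, so Nadia ∈ Ethics.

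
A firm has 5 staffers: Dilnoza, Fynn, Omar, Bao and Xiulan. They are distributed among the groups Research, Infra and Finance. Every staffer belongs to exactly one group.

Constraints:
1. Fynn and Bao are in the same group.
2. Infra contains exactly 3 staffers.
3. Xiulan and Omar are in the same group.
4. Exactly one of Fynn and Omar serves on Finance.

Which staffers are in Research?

Research = {}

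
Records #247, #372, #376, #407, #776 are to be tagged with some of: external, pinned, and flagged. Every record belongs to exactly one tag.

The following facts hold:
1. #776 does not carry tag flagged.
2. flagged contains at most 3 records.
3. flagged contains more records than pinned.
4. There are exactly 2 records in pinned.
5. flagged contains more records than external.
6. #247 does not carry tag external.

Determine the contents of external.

external = {}

From (1): #776 ∉ flagged.
From (6): #247 ∉ external.
Suppose #372 ∈ external: no assignment then satisfies all the clues, so #372 ∉ external.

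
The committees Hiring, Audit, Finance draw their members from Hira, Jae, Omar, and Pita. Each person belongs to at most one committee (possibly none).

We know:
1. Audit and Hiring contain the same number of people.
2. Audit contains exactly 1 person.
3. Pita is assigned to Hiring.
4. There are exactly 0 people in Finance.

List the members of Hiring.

Hiring = {Pita}

From (3): Pita ∈ Hiring.
(4): Finance already has 0, so the rest are out.
Suppose Hira ∈ Hiring: no assignment then satisfies all the clues, so Hira ∉ Hiring.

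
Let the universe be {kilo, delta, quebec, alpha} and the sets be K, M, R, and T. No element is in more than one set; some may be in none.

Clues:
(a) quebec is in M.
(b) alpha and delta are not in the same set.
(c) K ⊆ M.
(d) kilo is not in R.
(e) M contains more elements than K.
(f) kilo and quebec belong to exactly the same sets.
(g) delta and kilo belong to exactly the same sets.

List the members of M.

M = {delta, kilo, quebec}

From (a): quebec ∈ M.
From (d): kilo ∉ R.
(f): kilo matches quebec: kilo ∉ K.
(f): kilo matches quebec: kilo ∈ M.
(g): delta matches kilo: delta ∉ K.
(g): delta matches kilo: delta ∈ M.
(b): alpha ∉ M.
(c) contrapositive: alpha ∉ K.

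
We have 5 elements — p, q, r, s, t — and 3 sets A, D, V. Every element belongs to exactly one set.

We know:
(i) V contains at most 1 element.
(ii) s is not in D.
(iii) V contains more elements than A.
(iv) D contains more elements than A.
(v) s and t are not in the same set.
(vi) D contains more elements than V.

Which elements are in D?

From (ii): s ∉ D.
Suppose p ∉ D: no assignment then satisfies all the clues, so p ∈ D.

D = {p, q, r, t}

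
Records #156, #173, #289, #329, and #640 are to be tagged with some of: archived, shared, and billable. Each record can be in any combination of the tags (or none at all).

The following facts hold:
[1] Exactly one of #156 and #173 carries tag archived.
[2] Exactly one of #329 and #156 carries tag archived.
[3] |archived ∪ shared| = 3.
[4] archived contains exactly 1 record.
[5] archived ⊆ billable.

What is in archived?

archived = {#156}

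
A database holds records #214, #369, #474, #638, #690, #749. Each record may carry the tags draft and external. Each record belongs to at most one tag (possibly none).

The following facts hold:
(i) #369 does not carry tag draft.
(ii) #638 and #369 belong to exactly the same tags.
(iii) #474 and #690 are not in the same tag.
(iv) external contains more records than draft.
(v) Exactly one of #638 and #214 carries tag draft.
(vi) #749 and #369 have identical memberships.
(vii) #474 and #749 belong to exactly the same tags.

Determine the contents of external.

external = {#369, #474, #638, #749}

From (i): #369 ∉ draft.
(ii): #638 matches #369: #638 ∉ draft.
(v) (exactly one): #214 ∈ draft.
(vi): #749 matches #369: #749 ∉ draft.
(vii): #474 matches #749: #474 ∉ draft.
Suppose #369 ∉ external: no assignment then satisfies all the clues, so #369 ∈ external.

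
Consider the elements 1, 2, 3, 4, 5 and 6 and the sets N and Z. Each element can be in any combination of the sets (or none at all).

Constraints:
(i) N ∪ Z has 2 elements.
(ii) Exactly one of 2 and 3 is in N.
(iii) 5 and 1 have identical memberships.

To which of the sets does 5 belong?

5: none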